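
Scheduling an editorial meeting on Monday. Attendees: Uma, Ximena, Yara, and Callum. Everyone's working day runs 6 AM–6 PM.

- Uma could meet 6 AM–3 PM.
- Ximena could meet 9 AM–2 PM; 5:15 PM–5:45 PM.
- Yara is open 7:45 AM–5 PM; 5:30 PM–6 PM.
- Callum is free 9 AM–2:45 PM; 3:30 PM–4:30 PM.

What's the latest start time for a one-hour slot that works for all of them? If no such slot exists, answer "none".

13:00

Uma ∩ Ximena: 09:00-14:00.
Uma ∩ Ximena ∩ Yara: 09:00-14:00.
Uma ∩ Ximena ∩ Yara ∩ Callum: 09:00-14:00.
The last common window of at least 60 minutes is 09:00-14:00; a 60-minute meeting can start as late as 13:00 and still end by 14:00.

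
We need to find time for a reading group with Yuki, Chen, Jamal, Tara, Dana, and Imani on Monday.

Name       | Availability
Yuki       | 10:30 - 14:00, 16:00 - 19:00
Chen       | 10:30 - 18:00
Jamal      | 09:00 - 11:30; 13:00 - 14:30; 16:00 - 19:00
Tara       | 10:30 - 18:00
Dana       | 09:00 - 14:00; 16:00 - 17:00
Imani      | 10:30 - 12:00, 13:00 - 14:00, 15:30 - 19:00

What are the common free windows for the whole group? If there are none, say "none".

Yuki ∩ Chen: 10:30-14:00, 16:00-18:00.
Yuki ∩ Chen ∩ Jamal: 10:30-11:30, 13:00-14:00, 16:00-18:00.
Yuki ∩ Chen ∩ Jamal ∩ Tara: 10:30-11:30, 13:00-14:00, 16:00-18:00.
Yuki ∩ Chen ∩ Jamal ∩ Tara ∩ Dana: 10:30-11:30, 13:00-14:00, 16:00-17:00.
Yuki ∩ Chen ∩ Jamal ∩ Tara ∩ Dana ∩ Imani: 10:30-11:30, 13:00-14:00, 16:00-17:00.

10:30-11:30, 13:00-14:00, 16:00-17:00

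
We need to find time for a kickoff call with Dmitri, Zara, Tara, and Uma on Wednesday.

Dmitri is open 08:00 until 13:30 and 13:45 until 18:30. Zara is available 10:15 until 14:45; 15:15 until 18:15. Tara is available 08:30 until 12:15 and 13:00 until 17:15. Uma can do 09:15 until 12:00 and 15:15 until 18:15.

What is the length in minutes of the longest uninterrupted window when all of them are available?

Dmitri ∩ Zara: 10:15-13:30, 13:45-14:45, 15:15-18:15.
Dmitri ∩ Zara ∩ Tara: 10:15-12:15, 13:00-13:30, 13:45-14:45, 15:15-17:15.
Dmitri ∩ Zara ∩ Tara ∩ Uma: 10:15-12:00, 15:15-17:15.
The longest is 15:15-17:15 at 120 minutes.

120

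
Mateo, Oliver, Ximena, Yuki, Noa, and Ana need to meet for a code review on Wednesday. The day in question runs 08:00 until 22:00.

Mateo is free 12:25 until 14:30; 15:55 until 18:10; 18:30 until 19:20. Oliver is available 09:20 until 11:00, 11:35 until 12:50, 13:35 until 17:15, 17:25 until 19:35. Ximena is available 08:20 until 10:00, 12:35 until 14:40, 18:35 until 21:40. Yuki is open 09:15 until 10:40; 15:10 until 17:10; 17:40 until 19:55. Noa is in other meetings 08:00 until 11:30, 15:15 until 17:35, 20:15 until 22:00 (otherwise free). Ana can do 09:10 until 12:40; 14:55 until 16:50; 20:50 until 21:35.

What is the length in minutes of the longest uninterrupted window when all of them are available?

0

Mateo free: 12:25-14:30, 15:55-18:10, 18:30-19:20.
Oliver free: 09:20-11:00, 11:35-12:50, 13:35-17:15, 17:25-19:35.
Ximena free: 08:20-10:00, 12:35-14:40, 18:35-21:40.
Yuki free: 09:15-10:40, 15:10-17:10, 17:40-19:55.
Noa free: 11:30-15:15, 17:35-20:15 (invert busy blocks within the working day).
Ana free: 09:10-12:40, 14:55-16:50, 20:50-21:35.
Mateo ∩ Oliver: 12:25-12:50, 13:35-14:30, 15:55-17:15, 17:25-18:10, 18:30-19:20.
Mateo ∩ Oliver ∩ Ximena: 12:35-12:50, 13:35-14:30, 18:35-19:20.
Mateo ∩ Oliver ∩ Ximena ∩ Yuki: 18:35-19:20.
Mateo ∩ Oliver ∩ Ximena ∩ Yuki ∩ Noa: 18:35-19:20.
Mateo ∩ Oliver ∩ Ximena ∩ Yuki ∩ Noa ∩ Ana: ∅.
There is no time when everyone is free.
No common window exists, so the longest block is 0 minutes.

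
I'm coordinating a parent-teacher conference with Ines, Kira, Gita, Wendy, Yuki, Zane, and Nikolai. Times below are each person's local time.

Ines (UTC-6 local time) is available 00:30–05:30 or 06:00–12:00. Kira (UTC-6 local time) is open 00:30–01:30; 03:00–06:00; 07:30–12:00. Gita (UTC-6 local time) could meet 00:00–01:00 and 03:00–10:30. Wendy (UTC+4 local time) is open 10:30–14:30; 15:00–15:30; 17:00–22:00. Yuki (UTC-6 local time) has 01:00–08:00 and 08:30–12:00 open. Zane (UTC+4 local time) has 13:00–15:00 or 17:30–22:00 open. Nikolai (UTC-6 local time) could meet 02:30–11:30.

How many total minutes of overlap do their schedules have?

Ines in UTC: 06:30-11:30, 12:00-18:00 (add 6h to convert from UTC-6).
Kira in UTC: 06:30-07:30, 09:00-12:00, 13:30-18:00 (add 6h to convert from UTC-6).
Gita in UTC: 06:00-07:00, 09:00-16:30 (add 6h to convert from UTC-6).
Wendy in UTC: 06:30-10:30, 11:00-11:30, 13:00-18:00 (subtract 4h to convert from UTC+4).
Yuki in UTC: 07:00-14:00, 14:30-18:00 (add 6h to convert from UTC-6).
Zane in UTC: 09:00-11:00, 13:30-18:00 (subtract 4h to convert from UTC+4).
Nikolai in UTC: 08:30-17:30 (add 6h to convert from UTC-6).
Ines ∩ Kira: 06:30-07:30, 09:00-11:30, 13:30-18:00.
Ines ∩ Kira ∩ Gita: 06:30-07:00, 09:00-11:30, 13:30-16:30.
Ines ∩ Kira ∩ Gita ∩ Wendy: 06:30-07:00, 09:00-10:30, 11:00-11:30, 13:30-16:30.
Ines ∩ Kira ∩ Gita ∩ Wendy ∩ Yuki: 09:00-10:30, 11:00-11:30, 13:30-14:00, 14:30-16:30.
Ines ∩ Kira ∩ Gita ∩ Wendy ∩ Yuki ∩ Zane: 09:00-10:30, 13:30-14:00, 14:30-16:30.
Ines ∩ Kira ∩ Gita ∩ Wendy ∩ Yuki ∩ Zane ∩ Nikolai: 09:00-10:30, 13:30-14:00, 14:30-16:30.
Summing the common windows: 90 + 30 + 120 = 240 minutes.

240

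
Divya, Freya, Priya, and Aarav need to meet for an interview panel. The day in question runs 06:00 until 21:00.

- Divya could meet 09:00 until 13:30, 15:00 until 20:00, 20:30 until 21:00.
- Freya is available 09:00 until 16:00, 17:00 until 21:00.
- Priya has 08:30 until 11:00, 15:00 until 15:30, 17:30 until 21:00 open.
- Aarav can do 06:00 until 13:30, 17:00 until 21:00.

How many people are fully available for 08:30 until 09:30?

2

Priya and Aarav can make the full 08:30-09:30 slot — that's 2.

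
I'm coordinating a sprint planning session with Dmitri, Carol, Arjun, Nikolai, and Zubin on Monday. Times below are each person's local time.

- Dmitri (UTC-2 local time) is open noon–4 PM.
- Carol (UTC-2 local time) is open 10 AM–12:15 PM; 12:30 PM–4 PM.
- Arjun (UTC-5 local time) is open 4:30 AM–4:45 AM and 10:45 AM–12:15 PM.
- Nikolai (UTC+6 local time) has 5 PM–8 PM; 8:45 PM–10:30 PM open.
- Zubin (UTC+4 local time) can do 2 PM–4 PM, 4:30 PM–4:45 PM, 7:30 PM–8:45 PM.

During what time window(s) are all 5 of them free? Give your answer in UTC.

Dmitri in UTC: 14:00-18:00 (add 2h to convert from UTC-2).
Carol in UTC: 12:00-14:15, 14:30-18:00 (add 2h to convert from UTC-2).
Arjun in UTC: 09:30-09:45, 15:45-17:15 (add 5h to convert from UTC-5).
Nikolai in UTC: 11:00-14:00, 14:45-16:30 (subtract 6h to convert from UTC+6).
Zubin in UTC: 10:00-12:00, 12:30-12:45, 15:30-16:45 (subtract 4h to convert from UTC+4).
Dmitri ∩ Carol: 14:00-14:15, 14:30-18:00.
Dmitri ∩ Carol ∩ Arjun: 15:45-17:15.
Dmitri ∩ Carol ∩ Arjun ∩ Nikolai: 15:45-16:30.
Dmitri ∩ Carol ∩ Arjun ∩ Nikolai ∩ Zubin: 15:45-16:30.

15:45-16:30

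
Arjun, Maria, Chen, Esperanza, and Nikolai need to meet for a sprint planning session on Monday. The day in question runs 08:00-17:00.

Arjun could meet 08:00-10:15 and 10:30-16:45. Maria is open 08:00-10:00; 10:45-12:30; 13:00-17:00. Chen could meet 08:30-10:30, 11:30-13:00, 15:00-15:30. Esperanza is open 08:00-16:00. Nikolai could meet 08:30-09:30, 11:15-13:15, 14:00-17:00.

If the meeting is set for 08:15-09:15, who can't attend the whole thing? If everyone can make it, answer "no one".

Arjun: free for 08:15-09:15. Maria: free for 08:15-09:15. Chen: not fully free for 08:15-09:15. Esperanza: free for 08:15-09:15. Nikolai: not fully free for 08:15-09:15.

Chen, Nikolai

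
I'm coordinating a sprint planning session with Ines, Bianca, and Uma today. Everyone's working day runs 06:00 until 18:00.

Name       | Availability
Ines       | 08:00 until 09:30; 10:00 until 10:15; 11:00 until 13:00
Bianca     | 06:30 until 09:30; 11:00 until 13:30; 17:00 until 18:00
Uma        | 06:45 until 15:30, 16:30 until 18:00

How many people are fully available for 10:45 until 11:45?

1

Uma can make the full 10:45-11:45 slot — that's 1.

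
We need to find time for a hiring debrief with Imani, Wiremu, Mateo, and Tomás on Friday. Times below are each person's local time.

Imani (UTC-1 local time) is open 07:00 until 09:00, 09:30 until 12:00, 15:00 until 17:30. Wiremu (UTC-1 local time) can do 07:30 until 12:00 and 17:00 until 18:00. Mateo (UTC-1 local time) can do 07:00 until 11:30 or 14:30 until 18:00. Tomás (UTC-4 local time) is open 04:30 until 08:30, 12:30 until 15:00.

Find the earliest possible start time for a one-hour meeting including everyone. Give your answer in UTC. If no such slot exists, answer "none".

08:30

Imani in UTC: 08:00-10:00, 10:30-13:00, 16:00-18:30 (add 1h to convert from UTC-1).
Wiremu in UTC: 08:30-13:00, 18:00-19:00 (add 1h to convert from UTC-1).
Mateo in UTC: 08:00-12:30, 15:30-19:00 (add 1h to convert from UTC-1).
Tomás in UTC: 08:30-12:30, 16:30-19:00 (add 4h to convert from UTC-4).
Imani ∩ Wiremu: 08:30-10:00, 10:30-13:00, 18:00-18:30.
Imani ∩ Wiremu ∩ Mateo: 08:30-10:00, 10:30-12:30, 18:00-18:30.
Imani ∩ Wiremu ∩ Mateo ∩ Tomás: 08:30-10:00, 10:30-12:30, 18:00-18:30.
The first common window of at least 60 minutes is 08:30-10:00, so the earliest start is 08:30.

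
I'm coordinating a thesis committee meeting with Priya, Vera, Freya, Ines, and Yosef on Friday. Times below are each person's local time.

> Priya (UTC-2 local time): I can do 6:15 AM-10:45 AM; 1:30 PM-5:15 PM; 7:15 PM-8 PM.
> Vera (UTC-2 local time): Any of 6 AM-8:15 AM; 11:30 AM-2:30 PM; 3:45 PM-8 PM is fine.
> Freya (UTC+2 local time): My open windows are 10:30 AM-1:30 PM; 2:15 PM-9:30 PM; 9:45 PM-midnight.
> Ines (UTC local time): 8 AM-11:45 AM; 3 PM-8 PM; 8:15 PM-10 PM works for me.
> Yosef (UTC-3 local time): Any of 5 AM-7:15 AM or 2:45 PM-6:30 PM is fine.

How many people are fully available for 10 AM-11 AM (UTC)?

Priya in UTC: 08:15-12:45, 15:30-19:15, 21:15-22:00 (add 2h to convert from UTC-2).
Vera in UTC: 08:00-10:15, 13:30-16:30, 17:45-22:00 (add 2h to convert from UTC-2).
Freya in UTC: 08:30-11:30, 12:15-19:30, 19:45-22:00 (subtract 2h to convert from UTC+2).
Ines in UTC: 08:00-11:45, 15:00-20:00, 20:15-22:00.
Yosef in UTC: 08:00-10:15, 17:45-21:30 (add 3h to convert from UTC-3).
Priya, Freya, and Ines can make the full 10:00-11:00 slot — that's 3.

3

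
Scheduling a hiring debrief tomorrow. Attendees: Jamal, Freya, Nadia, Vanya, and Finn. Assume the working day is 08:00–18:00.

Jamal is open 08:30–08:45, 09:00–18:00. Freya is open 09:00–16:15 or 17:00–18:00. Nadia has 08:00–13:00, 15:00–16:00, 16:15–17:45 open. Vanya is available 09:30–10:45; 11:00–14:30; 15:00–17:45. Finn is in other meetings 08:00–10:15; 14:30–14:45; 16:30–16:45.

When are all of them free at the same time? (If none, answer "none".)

10:15-10:45, 11:00-13:00, 15:00-16:00, 17:00-17:45

Jamal free: 08:30-08:45, 09:00-18:00.
Freya free: 09:00-16:15, 17:00-18:00.
Nadia free: 08:00-13:00, 15:00-16:00, 16:15-17:45.
Vanya free: 09:30-10:45, 11:00-14:30, 15:00-17:45.
Finn free: 10:15-14:30, 14:45-16:30, 16:45-18:00 (invert busy blocks within the working day).
Jamal ∩ Freya: 09:00-16:15, 17:00-18:00.
Jamal ∩ Freya ∩ Nadia: 09:00-13:00, 15:00-16:00, 17:00-17:45.
Jamal ∩ Freya ∩ Nadia ∩ Vanya: 09:30-10:45, 11:00-13:00, 15:00-16:00, 17:00-17:45.
Jamal ∩ Freya ∩ Nadia ∩ Vanya ∩ Finn: 10:15-10:45, 11:00-13:00, 15:00-16:00, 17:00-17:45.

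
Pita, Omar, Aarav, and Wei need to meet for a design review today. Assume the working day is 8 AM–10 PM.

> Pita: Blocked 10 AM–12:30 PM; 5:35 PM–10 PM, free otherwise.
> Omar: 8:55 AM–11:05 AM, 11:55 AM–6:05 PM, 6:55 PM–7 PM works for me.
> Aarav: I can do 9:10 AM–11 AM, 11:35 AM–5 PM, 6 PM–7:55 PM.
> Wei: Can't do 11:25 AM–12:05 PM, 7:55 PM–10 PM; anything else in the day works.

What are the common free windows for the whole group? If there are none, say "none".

Pita free: 08:00-10:00, 12:30-17:35 (invert busy blocks within the working day).
Omar free: 08:55-11:05, 11:55-18:05, 18:55-19:00.
Aarav free: 09:10-11:00, 11:35-17:00, 18:00-19:55.
Wei free: 08:00-11:25, 12:05-19:55 (invert busy blocks within the working day).
Pita ∩ Omar: 08:55-10:00, 12:30-17:35.
Pita ∩ Omar ∩ Aarav: 09:10-10:00, 12:30-17:00.
Pita ∩ Omar ∩ Aarav ∩ Wei: 09:10-10:00, 12:30-17:00.

09:10-10:00, 12:30-17:00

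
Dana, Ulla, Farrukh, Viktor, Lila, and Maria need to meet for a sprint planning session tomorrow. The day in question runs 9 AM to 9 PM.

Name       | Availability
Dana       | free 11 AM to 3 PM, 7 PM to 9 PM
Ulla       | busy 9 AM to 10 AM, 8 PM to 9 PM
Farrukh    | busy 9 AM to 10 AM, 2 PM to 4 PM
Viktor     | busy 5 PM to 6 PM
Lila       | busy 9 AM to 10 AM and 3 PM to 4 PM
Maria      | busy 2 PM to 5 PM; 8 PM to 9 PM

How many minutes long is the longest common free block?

180

Dana free: 11:00-15:00, 19:00-21:00.
Ulla free: 10:00-20:00 (invert busy blocks within the working day).
Farrukh free: 10:00-14:00, 16:00-21:00 (invert busy blocks within the working day).
Viktor free: 09:00-17:00, 18:00-21:00 (invert busy blocks within the working day).
Lila free: 10:00-15:00, 16:00-21:00 (invert busy blocks within the working day).
Maria free: 09:00-14:00, 17:00-20:00 (invert busy blocks within the working day).
Dana ∩ Ulla: 11:00-15:00, 19:00-20:00.
Dana ∩ Ulla ∩ Farrukh: 11:00-14:00, 19:00-20:00.
Dana ∩ Ulla ∩ Farrukh ∩ Viktor: 11:00-14:00, 19:00-20:00.
Dana ∩ Ulla ∩ Farrukh ∩ Viktor ∩ Lila: 11:00-14:00, 19:00-20:00.
Dana ∩ Ulla ∩ Farrukh ∩ Viktor ∩ Lila ∩ Maria: 11:00-14:00, 19:00-20:00.
The longest is 11:00-14:00 at 180 minutes.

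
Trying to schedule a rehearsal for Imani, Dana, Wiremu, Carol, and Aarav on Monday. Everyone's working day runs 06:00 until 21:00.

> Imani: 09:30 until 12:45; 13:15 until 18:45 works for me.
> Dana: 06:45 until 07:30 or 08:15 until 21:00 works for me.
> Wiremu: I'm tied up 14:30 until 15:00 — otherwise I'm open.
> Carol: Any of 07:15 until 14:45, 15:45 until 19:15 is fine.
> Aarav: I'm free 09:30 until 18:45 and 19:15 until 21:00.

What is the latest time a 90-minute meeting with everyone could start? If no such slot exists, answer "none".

17:15

Imani free: 09:30-12:45, 13:15-18:45.
Dana free: 06:45-07:30, 08:15-21:00.
Wiremu free: 06:00-14:30, 15:00-21:00 (invert busy blocks within the working day).
Carol free: 07:15-14:45, 15:45-19:15.
Aarav free: 09:30-18:45, 19:15-21:00.
Imani ∩ Dana: 09:30-12:45, 13:15-18:45.
Imani ∩ Dana ∩ Wiremu: 09:30-12:45, 13:15-14:30, 15:00-18:45.
Imani ∩ Dana ∩ Wiremu ∩ Carol: 09:30-12:45, 13:15-14:30, 15:45-18:45.
Imani ∩ Dana ∩ Wiremu ∩ Carol ∩ Aarav: 09:30-12:45, 13:15-14:30, 15:45-18:45.
The last common window of at least 90 minutes is 15:45-18:45; a 90-minute meeting can start as late as 17:15 and still end by 18:45.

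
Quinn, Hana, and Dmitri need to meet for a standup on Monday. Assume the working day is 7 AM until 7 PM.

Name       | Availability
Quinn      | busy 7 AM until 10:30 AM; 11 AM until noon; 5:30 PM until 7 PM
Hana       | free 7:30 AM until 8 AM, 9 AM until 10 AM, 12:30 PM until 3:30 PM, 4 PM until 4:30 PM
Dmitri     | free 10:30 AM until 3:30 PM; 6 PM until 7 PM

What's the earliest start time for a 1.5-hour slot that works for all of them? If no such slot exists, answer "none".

12:30

Quinn free: 10:30-11:00, 12:00-17:30 (invert busy blocks within the working day).
Hana free: 07:30-08:00, 09:00-10:00, 12:30-15:30, 16:00-16:30.
Dmitri free: 10:30-15:30, 18:00-19:00.
Quinn ∩ Hana: 12:30-15:30, 16:00-16:30.
Quinn ∩ Hana ∩ Dmitri: 12:30-15:30.
The first common window of at least 90 minutes is 12:30-15:30, so the earliest start is 12:30.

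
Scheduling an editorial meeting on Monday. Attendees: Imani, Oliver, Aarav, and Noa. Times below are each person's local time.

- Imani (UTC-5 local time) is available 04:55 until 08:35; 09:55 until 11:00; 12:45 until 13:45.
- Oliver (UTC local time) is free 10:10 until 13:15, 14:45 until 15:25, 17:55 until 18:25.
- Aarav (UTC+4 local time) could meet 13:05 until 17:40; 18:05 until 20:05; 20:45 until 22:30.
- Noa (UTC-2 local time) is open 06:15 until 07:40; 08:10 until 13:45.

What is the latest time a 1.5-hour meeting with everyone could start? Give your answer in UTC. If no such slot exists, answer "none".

11:45

Imani in UTC: 09:55-13:35, 14:55-16:00, 17:45-18:45 (add 5h to convert from UTC-5).
Oliver in UTC: 10:10-13:15, 14:45-15:25, 17:55-18:25.
Aarav in UTC: 09:05-13:40, 14:05-16:05, 16:45-18:30 (subtract 4h to convert from UTC+4).
Noa in UTC: 08:15-09:40, 10:10-15:45 (add 2h to convert from UTC-2).
Imani ∩ Oliver: 10:10-13:15, 14:55-15:25, 17:55-18:25.
Imani ∩ Oliver ∩ Aarav: 10:10-13:15, 14:55-15:25, 17:55-18:25.
Imani ∩ Oliver ∩ Aarav ∩ Noa: 10:10-13:15, 14:55-15:25.
The last common window of at least 90 minutes is 10:10-13:15; a 90-minute meeting can start as late as 11:45 and still end by 13:15.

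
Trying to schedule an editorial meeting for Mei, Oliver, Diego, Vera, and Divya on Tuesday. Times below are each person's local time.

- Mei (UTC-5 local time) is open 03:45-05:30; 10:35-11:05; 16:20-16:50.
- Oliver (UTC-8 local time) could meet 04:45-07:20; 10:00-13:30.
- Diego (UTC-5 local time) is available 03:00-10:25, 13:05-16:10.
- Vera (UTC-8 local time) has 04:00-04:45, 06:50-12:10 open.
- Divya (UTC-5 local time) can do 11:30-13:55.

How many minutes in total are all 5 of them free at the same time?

Mei in UTC: 08:45-10:30, 15:35-16:05, 21:20-21:50 (add 5h to convert from UTC-5).
Oliver in UTC: 12:45-15:20, 18:00-21:30 (add 8h to convert from UTC-8).
Diego in UTC: 08:00-15:25, 18:05-21:10 (add 5h to convert from UTC-5).
Vera in UTC: 12:00-12:45, 14:50-20:10 (add 8h to convert from UTC-8).
Divya in UTC: 16:30-18:55 (add 5h to convert from UTC-5).
Mei ∩ Oliver: 21:20-21:30.
Mei ∩ Oliver ∩ Diego: ∅.
Mei ∩ Oliver ∩ Diego ∩ Vera: ∅.
Mei ∩ Oliver ∩ Diego ∩ Vera ∩ Divya: ∅.
There is no time when everyone is free.
There is no common window, so the total is 0 minutes.

0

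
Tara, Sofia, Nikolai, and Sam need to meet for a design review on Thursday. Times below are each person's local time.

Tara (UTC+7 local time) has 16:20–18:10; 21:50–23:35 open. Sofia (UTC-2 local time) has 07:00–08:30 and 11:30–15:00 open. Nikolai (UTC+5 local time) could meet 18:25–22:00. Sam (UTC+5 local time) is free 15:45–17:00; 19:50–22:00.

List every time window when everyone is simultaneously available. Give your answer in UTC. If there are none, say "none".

Tara in UTC: 09:20-11:10, 14:50-16:35 (subtract 7h to convert from UTC+7).
Sofia in UTC: 09:00-10:30, 13:30-17:00 (add 2h to convert from UTC-2).
Nikolai in UTC: 13:25-17:00 (subtract 5h to convert from UTC+5).
Sam in UTC: 10:45-12:00, 14:50-17:00 (subtract 5h to convert from UTC+5).
Tara ∩ Sofia: 09:20-10:30, 14:50-16:35.
Tara ∩ Sofia ∩ Nikolai: 14:50-16:35.
Tara ∩ Sofia ∩ Nikolai ∩ Sam: 14:50-16:35.
So the common availability across everyone is 14:50-16:35.

14:50-16:35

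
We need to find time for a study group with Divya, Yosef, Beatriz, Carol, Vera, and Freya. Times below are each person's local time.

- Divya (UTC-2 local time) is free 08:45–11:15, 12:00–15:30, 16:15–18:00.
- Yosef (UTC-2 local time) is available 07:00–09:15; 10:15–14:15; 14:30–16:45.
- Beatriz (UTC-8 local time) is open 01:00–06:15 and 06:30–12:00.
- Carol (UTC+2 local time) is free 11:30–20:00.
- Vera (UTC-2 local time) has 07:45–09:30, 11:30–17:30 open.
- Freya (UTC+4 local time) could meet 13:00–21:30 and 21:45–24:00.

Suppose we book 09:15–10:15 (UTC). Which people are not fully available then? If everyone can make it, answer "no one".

Carol, Divya, Vera

Divya in UTC: 10:45-13:15, 14:00-17:30, 18:15-20:00 (add 2h to convert from UTC-2).
Yosef in UTC: 09:00-11:15, 12:15-16:15, 16:30-18:45 (add 2h to convert from UTC-2).
Beatriz in UTC: 09:00-14:15, 14:30-20:00 (add 8h to convert from UTC-8).
Carol in UTC: 09:30-18:00 (subtract 2h to convert from UTC+2).
Vera in UTC: 09:45-11:30, 13:30-19:30 (add 2h to convert from UTC-2).
Freya in UTC: 09:00-17:30, 17:45-20:00 (subtract 4h to convert from UTC+4).
Divya: not fully free for 09:15-10:15. Yosef: free for 09:15-10:15. Beatriz: free for 09:15-10:15. Carol: not fully free for 09:15-10:15. Vera: not fully free for 09:15-10:15. Freya: free for 09:15-10:15.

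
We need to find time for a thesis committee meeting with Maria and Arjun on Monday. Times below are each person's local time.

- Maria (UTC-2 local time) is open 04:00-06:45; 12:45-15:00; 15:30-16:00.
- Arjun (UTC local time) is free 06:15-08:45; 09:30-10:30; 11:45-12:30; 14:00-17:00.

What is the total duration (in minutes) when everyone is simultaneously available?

Maria in UTC: 06:00-08:45, 14:45-17:00, 17:30-18:00 (add 2h to convert from UTC-2).
Arjun in UTC: 06:15-08:45, 09:30-10:30, 11:45-12:30, 14:00-17:00.
Maria ∩ Arjun: 06:15-08:45, 14:45-17:00.
So the common availability across everyone is 06:15-08:45, 14:45-17:00.
Summing the common windows: 150 + 135 = 285 minutes.

285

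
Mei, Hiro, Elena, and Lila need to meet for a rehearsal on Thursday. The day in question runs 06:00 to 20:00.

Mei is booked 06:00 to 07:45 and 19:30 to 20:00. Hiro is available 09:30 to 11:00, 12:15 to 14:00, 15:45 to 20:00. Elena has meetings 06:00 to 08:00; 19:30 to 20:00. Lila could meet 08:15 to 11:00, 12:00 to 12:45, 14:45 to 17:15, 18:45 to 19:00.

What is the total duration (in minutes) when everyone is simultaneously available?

Mei free: 07:45-19:30 (invert busy blocks within the working day).
Hiro free: 09:30-11:00, 12:15-14:00, 15:45-20:00.
Elena free: 08:00-19:30 (invert busy blocks within the working day).
Lila free: 08:15-11:00, 12:00-12:45, 14:45-17:15, 18:45-19:00.
Mei ∩ Hiro: 09:30-11:00, 12:15-14:00, 15:45-19:30.
Mei ∩ Hiro ∩ Elena: 09:30-11:00, 12:15-14:00, 15:45-19:30.
Mei ∩ Hiro ∩ Elena ∩ Lila: 09:30-11:00, 12:15-12:45, 15:45-17:15, 18:45-19:00.
So the common availability across everyone is 09:30-11:00, 12:15-12:45, 15:45-17:15, 18:45-19:00.
Summing the common windows: 90 + 30 + 90 + 15 = 225 minutes.

225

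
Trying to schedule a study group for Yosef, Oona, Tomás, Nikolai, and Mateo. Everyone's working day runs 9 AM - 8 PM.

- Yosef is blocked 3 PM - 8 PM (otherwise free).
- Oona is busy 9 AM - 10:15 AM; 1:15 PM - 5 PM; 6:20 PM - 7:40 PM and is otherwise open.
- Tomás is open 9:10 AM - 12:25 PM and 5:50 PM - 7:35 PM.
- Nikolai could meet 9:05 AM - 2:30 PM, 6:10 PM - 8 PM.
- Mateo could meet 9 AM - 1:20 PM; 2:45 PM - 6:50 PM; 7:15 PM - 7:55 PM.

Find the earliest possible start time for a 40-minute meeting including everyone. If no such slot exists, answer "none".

10:15

Yosef free: 09:00-15:00 (invert busy blocks within the working day).
Oona free: 10:15-13:15, 17:00-18:20, 19:40-20:00 (invert busy blocks within the working day).
Tomás free: 09:10-12:25, 17:50-19:35.
Nikolai free: 09:05-14:30, 18:10-20:00.
Mateo free: 09:00-13:20, 14:45-18:50, 19:15-19:55.
Yosef ∩ Oona: 10:15-13:15.
Yosef ∩ Oona ∩ Tomás: 10:15-12:25.
Yosef ∩ Oona ∩ Tomás ∩ Nikolai: 10:15-12:25.
Yosef ∩ Oona ∩ Tomás ∩ Nikolai ∩ Mateo: 10:15-12:25.
The first common window of at least 40 minutes is 10:15-12:25, so the earliest start is 10:15.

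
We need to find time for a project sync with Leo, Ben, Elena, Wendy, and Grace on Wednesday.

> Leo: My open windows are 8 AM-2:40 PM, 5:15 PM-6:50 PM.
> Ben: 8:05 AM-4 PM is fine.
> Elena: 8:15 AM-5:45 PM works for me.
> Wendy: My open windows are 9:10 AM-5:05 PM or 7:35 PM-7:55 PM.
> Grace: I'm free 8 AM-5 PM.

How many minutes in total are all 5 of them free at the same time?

Leo ∩ Ben: 08:05-14:40.
Leo ∩ Ben ∩ Elena: 08:15-14:40.
Leo ∩ Ben ∩ Elena ∩ Wendy: 09:10-14:40.
Leo ∩ Ben ∩ Elena ∩ Wendy ∩ Grace: 09:10-14:40.
That's a single block of 330 minutes.

330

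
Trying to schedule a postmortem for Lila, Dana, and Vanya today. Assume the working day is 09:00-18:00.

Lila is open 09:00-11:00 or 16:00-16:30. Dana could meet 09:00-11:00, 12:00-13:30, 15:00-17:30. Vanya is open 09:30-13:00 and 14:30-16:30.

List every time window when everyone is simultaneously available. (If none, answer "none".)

Lila ∩ Dana: 09:00-11:00, 16:00-16:30.
Lila ∩ Dana ∩ Vanya: 09:30-11:00, 16:00-16:30.

09:30-11:00, 16:00-16:30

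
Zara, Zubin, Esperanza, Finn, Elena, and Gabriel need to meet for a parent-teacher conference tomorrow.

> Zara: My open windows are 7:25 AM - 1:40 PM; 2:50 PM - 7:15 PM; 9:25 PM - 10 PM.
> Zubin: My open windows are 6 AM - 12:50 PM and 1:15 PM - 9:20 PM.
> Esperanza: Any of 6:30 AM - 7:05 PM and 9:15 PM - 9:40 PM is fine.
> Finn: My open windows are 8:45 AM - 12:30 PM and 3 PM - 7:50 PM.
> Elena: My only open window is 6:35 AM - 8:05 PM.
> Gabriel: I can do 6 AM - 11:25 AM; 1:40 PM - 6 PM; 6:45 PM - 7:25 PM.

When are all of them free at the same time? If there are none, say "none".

Zara ∩ Zubin: 07:25-12:50, 13:15-13:40, 14:50-19:15.
Zara ∩ Zubin ∩ Esperanza: 07:25-12:50, 13:15-13:40, 14:50-19:05.
Zara ∩ Zubin ∩ Esperanza ∩ Finn: 08:45-12:30, 15:00-19:05.
Zara ∩ Zubin ∩ Esperanza ∩ Finn ∩ Elena: 08:45-12:30, 15:00-19:05.
Zara ∩ Zubin ∩ Esperanza ∩ Finn ∩ Elena ∩ Gabriel: 08:45-11:25, 15:00-18:00, 18:45-19:05.

08:45-11:25, 15:00-18:00, 18:45-19:05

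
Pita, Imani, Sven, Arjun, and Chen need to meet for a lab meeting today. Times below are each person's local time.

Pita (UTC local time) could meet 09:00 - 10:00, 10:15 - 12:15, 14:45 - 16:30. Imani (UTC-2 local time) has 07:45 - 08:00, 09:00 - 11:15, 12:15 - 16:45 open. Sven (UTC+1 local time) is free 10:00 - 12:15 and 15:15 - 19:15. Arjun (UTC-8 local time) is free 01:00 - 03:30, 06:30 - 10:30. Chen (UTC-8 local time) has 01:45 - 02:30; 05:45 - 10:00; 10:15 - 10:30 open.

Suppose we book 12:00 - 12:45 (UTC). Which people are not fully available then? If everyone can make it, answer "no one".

Pita in UTC: 09:00-10:00, 10:15-12:15, 14:45-16:30.
Imani in UTC: 09:45-10:00, 11:00-13:15, 14:15-18:45 (add 2h to convert from UTC-2).
Sven in UTC: 09:00-11:15, 14:15-18:15 (subtract 1h to convert from UTC+1).
Arjun in UTC: 09:00-11:30, 14:30-18:30 (add 8h to convert from UTC-8).
Chen in UTC: 09:45-10:30, 13:45-18:00, 18:15-18:30 (add 8h to convert from UTC-8).
Pita: not fully free for 12:00-12:45. Imani: free for 12:00-12:45. Sven: not fully free for 12:00-12:45. Arjun: not fully free for 12:00-12:45. Chen: not fully free for 12:00-12:45.

Arjun, Chen, Pita, Sven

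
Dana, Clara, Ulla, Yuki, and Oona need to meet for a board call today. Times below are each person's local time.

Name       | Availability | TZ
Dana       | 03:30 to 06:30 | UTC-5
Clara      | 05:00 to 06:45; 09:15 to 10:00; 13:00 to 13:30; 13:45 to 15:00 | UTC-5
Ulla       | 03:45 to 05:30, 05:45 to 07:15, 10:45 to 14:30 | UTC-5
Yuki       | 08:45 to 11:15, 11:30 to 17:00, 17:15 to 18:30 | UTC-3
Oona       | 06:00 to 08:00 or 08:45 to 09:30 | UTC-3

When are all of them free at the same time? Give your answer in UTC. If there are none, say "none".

Dana in UTC: 08:30-11:30 (add 5h to convert from UTC-5).
Clara in UTC: 10:00-11:45, 14:15-15:00, 18:00-18:30, 18:45-20:00 (add 5h to convert from UTC-5).
Ulla in UTC: 08:45-10:30, 10:45-12:15, 15:45-19:30 (add 5h to convert from UTC-5).
Yuki in UTC: 11:45-14:15, 14:30-20:00, 20:15-21:30 (add 3h to convert from UTC-3).
Oona in UTC: 09:00-11:00, 11:45-12:30 (add 3h to convert from UTC-3).
Dana ∩ Clara: 10:00-11:30.
Dana ∩ Clara ∩ Ulla: 10:00-10:30, 10:45-11:30.
Dana ∩ Clara ∩ Ulla ∩ Yuki: ∅.
Dana ∩ Clara ∩ Ulla ∩ Yuki ∩ Oona: ∅.
There is no time when everyone is free.

none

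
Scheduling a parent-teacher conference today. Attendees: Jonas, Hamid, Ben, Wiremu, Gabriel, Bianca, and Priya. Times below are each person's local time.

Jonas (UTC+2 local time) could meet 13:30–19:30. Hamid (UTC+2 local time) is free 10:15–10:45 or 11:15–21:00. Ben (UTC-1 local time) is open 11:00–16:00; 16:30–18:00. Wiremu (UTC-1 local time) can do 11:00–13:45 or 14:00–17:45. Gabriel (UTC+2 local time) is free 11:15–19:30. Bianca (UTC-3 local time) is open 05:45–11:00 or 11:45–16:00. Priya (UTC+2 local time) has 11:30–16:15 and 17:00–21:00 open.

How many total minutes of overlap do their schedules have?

Jonas in UTC: 11:30-17:30 (subtract 2h to convert from UTC+2).
Hamid in UTC: 08:15-08:45, 09:15-19:00 (subtract 2h to convert from UTC+2).
Ben in UTC: 12:00-17:00, 17:30-19:00 (add 1h to convert from UTC-1).
Wiremu in UTC: 12:00-14:45, 15:00-18:45 (add 1h to convert from UTC-1).
Gabriel in UTC: 09:15-17:30 (subtract 2h to convert from UTC+2).
Bianca in UTC: 08:45-14:00, 14:45-19:00 (add 3h to convert from UTC-3).
Priya in UTC: 09:30-14:15, 15:00-19:00 (subtract 2h to convert from UTC+2).
Jonas ∩ Hamid: 11:30-17:30.
Jonas ∩ Hamid ∩ Ben: 12:00-17:00.
Jonas ∩ Hamid ∩ Ben ∩ Wiremu: 12:00-14:45, 15:00-17:00.
Jonas ∩ Hamid ∩ Ben ∩ Wiremu ∩ Gabriel: 12:00-14:45, 15:00-17:00.
Jonas ∩ Hamid ∩ Ben ∩ Wiremu ∩ Gabriel ∩ Bianca: 12:00-14:00, 15:00-17:00.
Jonas ∩ Hamid ∩ Ben ∩ Wiremu ∩ Gabriel ∩ Bianca ∩ Priya: 12:00-14:00, 15:00-17:00.
Those are the intersection windows.
Summing the common windows: 120 + 120 = 240 minutes.

240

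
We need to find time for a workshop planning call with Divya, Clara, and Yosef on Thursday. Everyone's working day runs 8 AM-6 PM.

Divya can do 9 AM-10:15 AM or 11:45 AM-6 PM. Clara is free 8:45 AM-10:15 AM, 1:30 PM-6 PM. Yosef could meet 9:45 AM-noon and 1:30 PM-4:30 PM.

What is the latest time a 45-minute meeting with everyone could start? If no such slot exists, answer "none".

Divya ∩ Clara: 09:00-10:15, 13:30-18:00.
Divya ∩ Clara ∩ Yosef: 09:45-10:15, 13:30-16:30.
So the common availability across everyone is 09:45-10:15, 13:30-16:30.
The last common window of at least 45 minutes is 13:30-16:30; a 45-minute meeting can start as late as 15:45 and still end by 16:30.

15:45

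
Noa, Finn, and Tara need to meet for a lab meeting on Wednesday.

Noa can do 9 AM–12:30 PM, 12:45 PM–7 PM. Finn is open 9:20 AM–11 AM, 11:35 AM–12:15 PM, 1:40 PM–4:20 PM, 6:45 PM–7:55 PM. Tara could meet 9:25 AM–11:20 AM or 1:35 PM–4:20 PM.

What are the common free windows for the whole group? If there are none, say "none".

Noa ∩ Finn: 09:20-11:00, 11:35-12:15, 13:40-16:20, 18:45-19:00.
Noa ∩ Finn ∩ Tara: 09:25-11:00, 13:40-16:20.
Those are the intersection windows.

09:25-11:00, 13:40-16:20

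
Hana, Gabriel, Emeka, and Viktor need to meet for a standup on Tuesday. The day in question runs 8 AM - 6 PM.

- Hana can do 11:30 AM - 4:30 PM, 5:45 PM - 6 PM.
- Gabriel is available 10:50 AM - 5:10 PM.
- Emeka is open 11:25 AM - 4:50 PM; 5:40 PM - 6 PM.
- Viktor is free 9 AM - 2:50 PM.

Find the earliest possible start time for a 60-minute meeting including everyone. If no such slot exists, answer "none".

Hana ∩ Gabriel: 11:30-16:30.
Hana ∩ Gabriel ∩ Emeka: 11:30-16:30.
Hana ∩ Gabriel ∩ Emeka ∩ Viktor: 11:30-14:50.
The first common window of at least 60 minutes is 11:30-14:50, so the earliest start is 11:30.

11:30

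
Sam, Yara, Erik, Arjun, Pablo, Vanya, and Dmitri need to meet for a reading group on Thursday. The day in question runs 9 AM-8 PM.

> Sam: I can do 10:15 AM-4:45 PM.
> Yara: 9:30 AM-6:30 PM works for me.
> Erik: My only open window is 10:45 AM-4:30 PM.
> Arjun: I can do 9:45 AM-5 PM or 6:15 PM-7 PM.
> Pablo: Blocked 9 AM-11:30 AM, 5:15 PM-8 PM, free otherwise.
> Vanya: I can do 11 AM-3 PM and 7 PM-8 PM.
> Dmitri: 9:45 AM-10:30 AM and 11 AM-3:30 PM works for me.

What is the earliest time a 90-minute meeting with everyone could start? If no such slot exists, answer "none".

Sam free: 10:15-16:45.
Yara free: 09:30-18:30.
Erik free: 10:45-16:30.
Arjun free: 09:45-17:00, 18:15-19:00.
Pablo free: 11:30-17:15 (invert busy blocks within the working day).
Vanya free: 11:00-15:00, 19:00-20:00.
Dmitri free: 09:45-10:30, 11:00-15:30.
Sam ∩ Yara: 10:15-16:45.
Sam ∩ Yara ∩ Erik: 10:45-16:30.
Sam ∩ Yara ∩ Erik ∩ Arjun: 10:45-16:30.
Sam ∩ Yara ∩ Erik ∩ Arjun ∩ Pablo: 11:30-16:30.
Sam ∩ Yara ∩ Erik ∩ Arjun ∩ Pablo ∩ Vanya: 11:30-15:00.
Sam ∩ Yara ∩ Erik ∩ Arjun ∩ Pablo ∩ Vanya ∩ Dmitri: 11:30-15:00.
The first common window of at least 90 minutes is 11:30-15:00, so the earliest start is 11:30.

11:30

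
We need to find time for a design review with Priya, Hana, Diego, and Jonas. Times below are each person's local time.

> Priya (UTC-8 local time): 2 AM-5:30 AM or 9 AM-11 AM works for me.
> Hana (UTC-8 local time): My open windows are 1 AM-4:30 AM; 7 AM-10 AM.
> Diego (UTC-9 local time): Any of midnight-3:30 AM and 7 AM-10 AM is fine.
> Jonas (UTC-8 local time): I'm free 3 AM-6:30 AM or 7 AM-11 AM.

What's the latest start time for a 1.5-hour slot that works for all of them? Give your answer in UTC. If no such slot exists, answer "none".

Priya in UTC: 10:00-13:30, 17:00-19:00 (add 8h to convert from UTC-8).
Hana in UTC: 09:00-12:30, 15:00-18:00 (add 8h to convert from UTC-8).
Diego in UTC: 09:00-12:30, 16:00-19:00 (add 9h to convert from UTC-9).
Jonas in UTC: 11:00-14:30, 15:00-19:00 (add 8h to convert from UTC-8).
Priya ∩ Hana: 10:00-12:30, 17:00-18:00.
Priya ∩ Hana ∩ Diego: 10:00-12:30, 17:00-18:00.
Priya ∩ Hana ∩ Diego ∩ Jonas: 11:00-12:30, 17:00-18:00.
The last common window of at least 90 minutes is 11:00-12:30; a 90-minute meeting can start as late as 11:00 and still end by 12:30.

11:00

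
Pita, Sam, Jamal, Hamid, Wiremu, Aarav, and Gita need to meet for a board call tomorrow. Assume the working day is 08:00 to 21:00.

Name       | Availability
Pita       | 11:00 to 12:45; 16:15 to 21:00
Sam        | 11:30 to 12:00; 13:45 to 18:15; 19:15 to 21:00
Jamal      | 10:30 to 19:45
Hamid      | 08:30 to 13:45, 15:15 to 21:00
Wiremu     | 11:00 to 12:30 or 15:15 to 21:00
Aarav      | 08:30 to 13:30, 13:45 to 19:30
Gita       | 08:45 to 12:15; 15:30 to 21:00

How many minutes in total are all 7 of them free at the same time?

165

Pita ∩ Sam: 11:30-12:00, 16:15-18:15, 19:15-21:00.
Pita ∩ Sam ∩ Jamal: 11:30-12:00, 16:15-18:15, 19:15-19:45.
Pita ∩ Sam ∩ Jamal ∩ Hamid: 11:30-12:00, 16:15-18:15, 19:15-19:45.
Pita ∩ Sam ∩ Jamal ∩ Hamid ∩ Wiremu: 11:30-12:00, 16:15-18:15, 19:15-19:45.
Pita ∩ Sam ∩ Jamal ∩ Hamid ∩ Wiremu ∩ Aarav: 11:30-12:00, 16:15-18:15, 19:15-19:30.
Pita ∩ Sam ∩ Jamal ∩ Hamid ∩ Wiremu ∩ Aarav ∩ Gita: 11:30-12:00, 16:15-18:15, 19:15-19:30.
So the common availability across everyone is 11:30-12:00, 16:15-18:15, 19:15-19:30.
Summing the common windows: 30 + 120 + 15 = 165 minutes.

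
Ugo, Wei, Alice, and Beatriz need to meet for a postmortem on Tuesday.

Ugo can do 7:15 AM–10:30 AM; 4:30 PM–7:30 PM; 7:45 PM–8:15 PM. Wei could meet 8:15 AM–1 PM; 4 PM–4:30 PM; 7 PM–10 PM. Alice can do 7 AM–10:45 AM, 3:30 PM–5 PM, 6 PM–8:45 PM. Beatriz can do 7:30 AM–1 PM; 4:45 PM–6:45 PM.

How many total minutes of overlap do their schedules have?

Ugo ∩ Wei: 08:15-10:30, 19:00-19:30, 19:45-20:15.
Ugo ∩ Wei ∩ Alice: 08:15-10:30, 19:00-19:30, 19:45-20:15.
Ugo ∩ Wei ∩ Alice ∩ Beatriz: 08:15-10:30.
So the common availability across everyone is 08:15-10:30.
That's a single block of 135 minutes.

135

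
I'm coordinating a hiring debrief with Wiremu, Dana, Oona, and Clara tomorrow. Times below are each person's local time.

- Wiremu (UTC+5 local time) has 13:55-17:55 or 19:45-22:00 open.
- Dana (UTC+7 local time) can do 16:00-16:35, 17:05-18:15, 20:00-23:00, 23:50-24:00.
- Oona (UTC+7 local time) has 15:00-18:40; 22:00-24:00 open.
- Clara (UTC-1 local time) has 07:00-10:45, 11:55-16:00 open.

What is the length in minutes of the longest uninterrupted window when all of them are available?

70

Wiremu in UTC: 08:55-12:55, 14:45-17:00 (subtract 5h to convert from UTC+5).
Dana in UTC: 09:00-09:35, 10:05-11:15, 13:00-16:00, 16:50-17:00 (subtract 7h to convert from UTC+7).
Oona in UTC: 08:00-11:40, 15:00-17:00 (subtract 7h to convert from UTC+7).
Clara in UTC: 08:00-11:45, 12:55-17:00 (add 1h to convert from UTC-1).
Wiremu ∩ Dana: 09:00-09:35, 10:05-11:15, 14:45-16:00, 16:50-17:00.
Wiremu ∩ Dana ∩ Oona: 09:00-09:35, 10:05-11:15, 15:00-16:00, 16:50-17:00.
Wiremu ∩ Dana ∩ Oona ∩ Clara: 09:00-09:35, 10:05-11:15, 15:00-16:00, 16:50-17:00.
The longest is 10:05-11:15 at 70 minutes.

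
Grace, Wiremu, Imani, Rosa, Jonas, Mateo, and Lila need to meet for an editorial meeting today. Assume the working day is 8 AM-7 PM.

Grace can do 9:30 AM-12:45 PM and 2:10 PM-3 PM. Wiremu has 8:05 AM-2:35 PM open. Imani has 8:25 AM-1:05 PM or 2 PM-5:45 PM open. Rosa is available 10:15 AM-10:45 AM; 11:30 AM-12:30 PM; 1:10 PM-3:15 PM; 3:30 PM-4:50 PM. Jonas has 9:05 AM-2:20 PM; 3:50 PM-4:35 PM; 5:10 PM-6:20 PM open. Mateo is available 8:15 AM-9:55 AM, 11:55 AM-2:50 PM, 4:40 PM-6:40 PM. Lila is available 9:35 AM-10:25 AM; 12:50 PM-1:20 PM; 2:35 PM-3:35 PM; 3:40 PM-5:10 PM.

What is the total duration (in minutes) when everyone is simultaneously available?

0

Grace ∩ Wiremu: 09:30-12:45, 14:10-14:35.
Grace ∩ Wiremu ∩ Imani: 09:30-12:45, 14:10-14:35.
Grace ∩ Wiremu ∩ Imani ∩ Rosa: 10:15-10:45, 11:30-12:30, 14:10-14:35.
Grace ∩ Wiremu ∩ Imani ∩ Rosa ∩ Jonas: 10:15-10:45, 11:30-12:30, 14:10-14:20.
Grace ∩ Wiremu ∩ Imani ∩ Rosa ∩ Jonas ∩ Mateo: 11:55-12:30, 14:10-14:20.
Grace ∩ Wiremu ∩ Imani ∩ Rosa ∩ Jonas ∩ Mateo ∩ Lila: ∅.
There is no time when everyone is free.
There is no common window, so the total is 0 minutes.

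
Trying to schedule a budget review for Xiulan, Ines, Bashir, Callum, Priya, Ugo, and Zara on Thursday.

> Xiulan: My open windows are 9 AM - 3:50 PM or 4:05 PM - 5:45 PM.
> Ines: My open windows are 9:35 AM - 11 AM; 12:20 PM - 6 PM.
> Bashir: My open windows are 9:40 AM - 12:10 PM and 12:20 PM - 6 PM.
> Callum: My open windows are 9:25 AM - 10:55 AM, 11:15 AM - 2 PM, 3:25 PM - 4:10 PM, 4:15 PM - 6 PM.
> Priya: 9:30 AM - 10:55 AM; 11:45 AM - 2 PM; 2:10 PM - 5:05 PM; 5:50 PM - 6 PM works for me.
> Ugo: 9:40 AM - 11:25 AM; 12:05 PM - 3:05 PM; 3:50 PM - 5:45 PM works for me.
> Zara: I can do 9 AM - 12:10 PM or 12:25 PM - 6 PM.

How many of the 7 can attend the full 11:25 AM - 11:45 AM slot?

4

Xiulan, Bashir, Callum, and Zara can make the full 11:25-11:45 slot — that's 4.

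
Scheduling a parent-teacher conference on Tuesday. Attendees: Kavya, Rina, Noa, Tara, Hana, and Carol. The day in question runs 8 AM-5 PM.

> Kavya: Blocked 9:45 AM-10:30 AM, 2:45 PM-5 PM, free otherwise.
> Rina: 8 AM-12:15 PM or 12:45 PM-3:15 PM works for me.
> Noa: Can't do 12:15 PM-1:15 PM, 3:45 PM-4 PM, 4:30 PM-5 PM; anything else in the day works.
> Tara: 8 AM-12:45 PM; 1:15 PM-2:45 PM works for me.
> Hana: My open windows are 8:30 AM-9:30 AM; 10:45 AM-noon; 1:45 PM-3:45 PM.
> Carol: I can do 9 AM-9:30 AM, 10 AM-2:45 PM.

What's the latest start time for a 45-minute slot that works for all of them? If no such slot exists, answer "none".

Kavya free: 08:00-09:45, 10:30-14:45 (invert busy blocks within the working day).
Rina free: 08:00-12:15, 12:45-15:15.
Noa free: 08:00-12:15, 13:15-15:45, 16:00-16:30 (invert busy blocks within the working day).
Tara free: 08:00-12:45, 13:15-14:45.
Hana free: 08:30-09:30, 10:45-12:00, 13:45-15:45.
Carol free: 09:00-09:30, 10:00-14:45.
Kavya ∩ Rina: 08:00-09:45, 10:30-12:15, 12:45-14:45.
Kavya ∩ Rina ∩ Noa: 08:00-09:45, 10:30-12:15, 13:15-14:45.
Kavya ∩ Rina ∩ Noa ∩ Tara: 08:00-09:45, 10:30-12:15, 13:15-14:45.
Kavya ∩ Rina ∩ Noa ∩ Tara ∩ Hana: 08:30-09:30, 10:45-12:00, 13:45-14:45.
Kavya ∩ Rina ∩ Noa ∩ Tara ∩ Hana ∩ Carol: 09:00-09:30, 10:45-12:00, 13:45-14:45.
The last common window of at least 45 minutes is 13:45-14:45; a 45-minute meeting can start as late as 14:00 and still end by 14:45.

14:00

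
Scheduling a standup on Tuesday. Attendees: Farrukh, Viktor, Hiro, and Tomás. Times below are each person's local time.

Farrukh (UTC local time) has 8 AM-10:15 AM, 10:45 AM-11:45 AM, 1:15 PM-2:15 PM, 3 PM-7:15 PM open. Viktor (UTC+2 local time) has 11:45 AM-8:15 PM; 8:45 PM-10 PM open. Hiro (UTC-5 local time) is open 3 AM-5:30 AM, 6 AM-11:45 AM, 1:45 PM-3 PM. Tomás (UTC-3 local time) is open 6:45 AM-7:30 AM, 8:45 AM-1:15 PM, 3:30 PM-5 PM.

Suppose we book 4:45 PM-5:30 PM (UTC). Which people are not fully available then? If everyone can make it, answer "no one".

Farrukh in UTC: 08:00-10:15, 10:45-11:45, 13:15-14:15, 15:00-19:15.
Viktor in UTC: 09:45-18:15, 18:45-20:00 (subtract 2h to convert from UTC+2).
Hiro in UTC: 08:00-10:30, 11:00-16:45, 18:45-20:00 (add 5h to convert from UTC-5).
Tomás in UTC: 09:45-10:30, 11:45-16:15, 18:30-20:00 (add 3h to convert from UTC-3).
Farrukh: free for 16:45-17:30. Viktor: free for 16:45-17:30. Hiro: not fully free for 16:45-17:30. Tomás: not fully free for 16:45-17:30.

Hiro, Tomás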